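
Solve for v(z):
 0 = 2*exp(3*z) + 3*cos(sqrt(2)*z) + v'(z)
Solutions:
 v(z) = C1 - 2*exp(3*z)/3 - 3*sqrt(2)*sin(sqrt(2)*z)/2


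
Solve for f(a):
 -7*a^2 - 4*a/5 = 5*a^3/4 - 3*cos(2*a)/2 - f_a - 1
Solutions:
 f(a) = C1 + 5*a^4/16 + 7*a^3/3 + 2*a^2/5 - a - 3*sin(a)*cos(a)/2


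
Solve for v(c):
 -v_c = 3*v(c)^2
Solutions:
 v(c) = 1/(C1 + 3*c)


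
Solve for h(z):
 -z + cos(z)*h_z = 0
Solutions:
 h(z) = C1 + Integral(z/cos(z), z)


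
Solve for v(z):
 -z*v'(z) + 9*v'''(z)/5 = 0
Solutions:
 v(z) = C1 + Integral(C2*airyai(15^(1/3)*z/3) + C3*airybi(15^(1/3)*z/3), z)


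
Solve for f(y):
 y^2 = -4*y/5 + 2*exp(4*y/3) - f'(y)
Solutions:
 f(y) = C1 - y^3/3 - 2*y^2/5 + 3*exp(4*y/3)/2


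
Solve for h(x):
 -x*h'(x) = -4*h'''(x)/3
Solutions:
 h(x) = C1 + Integral(C2*airyai(6^(1/3)*x/2) + C3*airybi(6^(1/3)*x/2), x)


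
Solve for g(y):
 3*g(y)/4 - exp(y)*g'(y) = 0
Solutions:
 g(y) = C1*exp(-3*exp(-y)/4)


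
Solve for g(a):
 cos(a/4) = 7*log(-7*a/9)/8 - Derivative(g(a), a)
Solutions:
 g(a) = C1 + 7*a*log(-a)/8 - 7*a*log(3)/4 - 7*a/8 + 7*a*log(7)/8 - 4*sin(a/4)


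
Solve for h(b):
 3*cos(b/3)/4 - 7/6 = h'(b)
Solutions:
 h(b) = C1 - 7*b/6 + 9*sin(b/3)/4


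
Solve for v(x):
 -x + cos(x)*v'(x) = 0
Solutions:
 v(x) = C1 + Integral(x/cos(x), x)


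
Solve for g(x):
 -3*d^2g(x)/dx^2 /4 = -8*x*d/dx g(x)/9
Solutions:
 g(x) = C1 + C2*erfi(4*sqrt(3)*x/9)


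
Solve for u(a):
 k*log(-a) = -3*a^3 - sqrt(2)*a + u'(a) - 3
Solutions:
 u(a) = C1 + 3*a^4/4 + sqrt(2)*a^2/2 + a*k*log(-a) + a*(3 - k)


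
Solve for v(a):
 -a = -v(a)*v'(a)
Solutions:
 v(a) = -sqrt(C1 + a^2)
 v(a) = sqrt(C1 + a^2)


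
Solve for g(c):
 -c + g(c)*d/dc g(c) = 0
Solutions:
 g(c) = -sqrt(C1 + c^2)
 g(c) = sqrt(C1 + c^2)


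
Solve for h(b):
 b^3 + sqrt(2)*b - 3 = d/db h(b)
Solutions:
 h(b) = C1 + b^4/4 + sqrt(2)*b^2/2 - 3*b


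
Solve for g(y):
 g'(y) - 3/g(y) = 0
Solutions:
 g(y) = -sqrt(C1 + 6*y)
 g(y) = sqrt(C1 + 6*y)


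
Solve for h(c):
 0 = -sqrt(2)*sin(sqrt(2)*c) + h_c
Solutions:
 h(c) = C1 - cos(sqrt(2)*c)


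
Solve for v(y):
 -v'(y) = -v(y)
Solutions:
 v(y) = C1*exp(y)


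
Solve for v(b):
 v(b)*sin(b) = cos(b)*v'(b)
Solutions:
 v(b) = C1/cos(b)


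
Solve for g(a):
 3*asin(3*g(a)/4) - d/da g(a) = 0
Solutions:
 Integral(1/asin(3*_y/4), (_y, g(a))) = C1 + 3*a


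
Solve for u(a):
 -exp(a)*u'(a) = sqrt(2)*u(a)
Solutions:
 u(a) = C1*exp(sqrt(2)*exp(-a))


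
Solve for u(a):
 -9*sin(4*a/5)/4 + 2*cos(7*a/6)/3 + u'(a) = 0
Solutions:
 u(a) = C1 - 4*sin(7*a/6)/7 - 45*cos(4*a/5)/16


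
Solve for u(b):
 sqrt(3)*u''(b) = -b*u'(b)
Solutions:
 u(b) = C1 + C2*erf(sqrt(2)*3^(3/4)*b/6)


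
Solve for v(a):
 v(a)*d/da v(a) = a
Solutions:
 v(a) = -sqrt(C1 + a^2)
 v(a) = sqrt(C1 + a^2)


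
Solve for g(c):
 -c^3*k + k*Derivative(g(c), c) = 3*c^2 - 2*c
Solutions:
 g(c) = C1 + c^4/4 + c^3/k - c^2/k


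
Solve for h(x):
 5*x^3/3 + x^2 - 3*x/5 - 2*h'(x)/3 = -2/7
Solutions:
 h(x) = C1 + 5*x^4/8 + x^3/2 - 9*x^2/20 + 3*x/7


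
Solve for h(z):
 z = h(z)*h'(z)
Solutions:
 h(z) = -sqrt(C1 + z^2)
 h(z) = sqrt(C1 + z^2)


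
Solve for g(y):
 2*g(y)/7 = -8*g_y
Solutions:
 g(y) = C1*exp(-y/28)


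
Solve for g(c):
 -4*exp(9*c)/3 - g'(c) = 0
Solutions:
 g(c) = C1 - 4*exp(9*c)/27


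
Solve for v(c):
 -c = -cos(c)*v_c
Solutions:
 v(c) = C1 + Integral(c/cos(c), c)


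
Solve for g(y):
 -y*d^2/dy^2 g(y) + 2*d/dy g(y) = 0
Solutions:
 g(y) = C1 + C2*y^3


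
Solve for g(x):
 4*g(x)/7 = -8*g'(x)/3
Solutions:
 g(x) = C1*exp(-3*x/14)


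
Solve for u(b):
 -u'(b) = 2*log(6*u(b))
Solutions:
 Integral(1/(log(_y) + log(6)), (_y, u(b)))/2 = C1 - b


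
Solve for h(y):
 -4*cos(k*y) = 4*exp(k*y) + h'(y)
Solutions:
 h(y) = C1 - 4*exp(k*y)/k - 4*sin(k*y)/k


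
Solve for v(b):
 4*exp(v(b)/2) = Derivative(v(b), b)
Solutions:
 v(b) = 2*log(-1/(C1 + 4*b)) + 2*log(2)


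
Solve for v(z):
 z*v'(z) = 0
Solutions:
 v(z) = C1


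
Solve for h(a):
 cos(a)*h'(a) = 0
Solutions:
 h(a) = C1


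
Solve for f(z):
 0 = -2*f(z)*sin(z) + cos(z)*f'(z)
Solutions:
 f(z) = C1/cos(z)^2


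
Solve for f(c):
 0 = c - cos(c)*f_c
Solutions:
 f(c) = C1 + Integral(c/cos(c), c)


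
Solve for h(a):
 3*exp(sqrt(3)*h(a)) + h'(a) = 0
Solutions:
 h(a) = sqrt(3)*(2*log(1/(C1 + 3*a)) - log(3))/6


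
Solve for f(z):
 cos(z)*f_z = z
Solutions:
 f(z) = C1 + Integral(z/cos(z), z)


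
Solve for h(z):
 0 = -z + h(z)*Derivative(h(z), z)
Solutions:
 h(z) = -sqrt(C1 + z^2)
 h(z) = sqrt(C1 + z^2)


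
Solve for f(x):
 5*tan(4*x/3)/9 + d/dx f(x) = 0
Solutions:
 f(x) = C1 + 5*log(cos(4*x/3))/12


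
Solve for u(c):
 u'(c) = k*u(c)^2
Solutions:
 u(c) = -1/(C1 + c*k)


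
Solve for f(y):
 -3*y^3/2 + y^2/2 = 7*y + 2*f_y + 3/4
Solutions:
 f(y) = C1 - 3*y^4/16 + y^3/12 - 7*y^2/4 - 3*y/8


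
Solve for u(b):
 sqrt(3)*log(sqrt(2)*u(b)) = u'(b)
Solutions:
 -2*sqrt(3)*Integral(1/(2*log(_y) + log(2)), (_y, u(b)))/3 = C1 - b


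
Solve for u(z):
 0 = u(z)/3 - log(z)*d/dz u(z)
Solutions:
 u(z) = C1*exp(li(z)/3)


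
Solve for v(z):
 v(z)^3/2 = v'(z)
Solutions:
 v(z) = -sqrt(-1/(C1 + z))
 v(z) = sqrt(-1/(C1 + z))


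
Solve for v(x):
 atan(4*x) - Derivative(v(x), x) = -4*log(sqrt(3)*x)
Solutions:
 v(x) = C1 + 4*x*log(x) + x*atan(4*x) - 4*x + 2*x*log(3) - log(16*x^2 + 1)/8


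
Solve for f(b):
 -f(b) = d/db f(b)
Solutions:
 f(b) = C1*exp(-b)


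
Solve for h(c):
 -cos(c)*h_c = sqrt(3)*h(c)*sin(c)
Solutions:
 h(c) = C1*cos(c)^(sqrt(3))


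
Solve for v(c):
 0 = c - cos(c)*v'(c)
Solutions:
 v(c) = C1 + Integral(c/cos(c), c)


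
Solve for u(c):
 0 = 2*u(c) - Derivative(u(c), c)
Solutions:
 u(c) = C1*exp(2*c)


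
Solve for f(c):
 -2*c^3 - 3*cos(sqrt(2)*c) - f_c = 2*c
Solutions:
 f(c) = C1 - c^4/2 - c^2 - 3*sqrt(2)*sin(sqrt(2)*c)/2


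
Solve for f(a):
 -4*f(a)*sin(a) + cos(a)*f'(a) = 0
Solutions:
 f(a) = C1/cos(a)^4


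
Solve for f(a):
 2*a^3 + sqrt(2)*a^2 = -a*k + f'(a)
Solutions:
 f(a) = C1 + a^4/2 + sqrt(2)*a^3/3 + a^2*k/2


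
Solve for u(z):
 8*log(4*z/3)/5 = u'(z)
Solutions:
 u(z) = C1 + 8*z*log(z)/5 - 8*z*log(3)/5 - 8*z/5 + 16*z*log(2)/5


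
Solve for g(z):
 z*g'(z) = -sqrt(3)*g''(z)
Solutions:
 g(z) = C1 + C2*erf(sqrt(2)*3^(3/4)*z/6)


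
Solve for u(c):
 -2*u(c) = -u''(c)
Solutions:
 u(c) = C1*exp(-sqrt(2)*c) + C2*exp(sqrt(2)*c)


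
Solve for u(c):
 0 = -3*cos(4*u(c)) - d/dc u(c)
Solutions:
 u(c) = -asin((C1 + exp(24*c))/(C1 - exp(24*c)))/4 + pi/4
 u(c) = asin((C1 + exp(24*c))/(C1 - exp(24*c)))/4


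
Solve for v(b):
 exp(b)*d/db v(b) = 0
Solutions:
 v(b) = C1


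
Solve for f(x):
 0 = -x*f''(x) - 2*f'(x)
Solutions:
 f(x) = C1 + C2/x


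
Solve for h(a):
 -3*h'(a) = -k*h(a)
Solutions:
 h(a) = C1*exp(a*k/3)


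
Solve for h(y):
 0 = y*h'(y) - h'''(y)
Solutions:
 h(y) = C1 + Integral(C2*airyai(y) + C3*airybi(y), y)


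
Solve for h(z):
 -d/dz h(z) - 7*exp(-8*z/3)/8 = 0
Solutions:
 h(z) = C1 + 21*exp(-8*z/3)/64


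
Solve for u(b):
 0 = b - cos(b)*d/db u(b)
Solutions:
 u(b) = C1 + Integral(b/cos(b), b)


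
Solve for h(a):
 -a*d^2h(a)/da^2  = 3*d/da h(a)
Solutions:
 h(a) = C1 + C2/a^2


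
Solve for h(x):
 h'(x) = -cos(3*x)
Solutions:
 h(x) = C1 - sin(3*x)/3


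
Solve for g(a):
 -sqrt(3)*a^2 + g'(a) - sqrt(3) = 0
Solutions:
 g(a) = C1 + sqrt(3)*a^3/3 + sqrt(3)*a


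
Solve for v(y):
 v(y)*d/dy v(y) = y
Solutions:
 v(y) = -sqrt(C1 + y^2)
 v(y) = sqrt(C1 + y^2)


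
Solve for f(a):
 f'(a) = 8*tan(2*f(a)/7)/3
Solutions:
 f(a) = -7*asin(C1*exp(16*a/21))/2 + 7*pi/2
 f(a) = 7*asin(C1*exp(16*a/21))/2


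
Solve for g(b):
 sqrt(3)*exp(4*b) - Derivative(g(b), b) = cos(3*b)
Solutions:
 g(b) = C1 + sqrt(3)*exp(4*b)/4 - sin(3*b)/3


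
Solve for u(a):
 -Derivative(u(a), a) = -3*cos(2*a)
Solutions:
 u(a) = C1 + 3*sin(2*a)/2


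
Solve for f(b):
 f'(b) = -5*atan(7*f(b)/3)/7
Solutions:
 Integral(1/atan(7*_y/3), (_y, f(b))) = C1 - 5*b/7


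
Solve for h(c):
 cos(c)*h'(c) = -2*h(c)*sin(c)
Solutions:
 h(c) = C1*cos(c)^2


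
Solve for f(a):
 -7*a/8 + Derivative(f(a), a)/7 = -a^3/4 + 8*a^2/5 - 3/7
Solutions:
 f(a) = C1 - 7*a^4/16 + 56*a^3/15 + 49*a^2/16 - 3*a


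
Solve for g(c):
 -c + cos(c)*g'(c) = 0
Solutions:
 g(c) = C1 + Integral(c/cos(c), c)


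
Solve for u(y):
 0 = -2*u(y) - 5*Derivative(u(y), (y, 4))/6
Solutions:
 u(y) = (C1*sin(3^(1/4)*5^(3/4)*y/5) + C2*cos(3^(1/4)*5^(3/4)*y/5))*exp(-3^(1/4)*5^(3/4)*y/5) + (C3*sin(3^(1/4)*5^(3/4)*y/5) + C4*cos(3^(1/4)*5^(3/4)*y/5))*exp(3^(1/4)*5^(3/4)*y/5)


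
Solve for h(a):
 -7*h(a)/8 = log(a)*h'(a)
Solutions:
 h(a) = C1*exp(-7*li(a)/8)


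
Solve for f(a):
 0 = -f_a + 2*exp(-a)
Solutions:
 f(a) = C1 - 2*exp(-a)


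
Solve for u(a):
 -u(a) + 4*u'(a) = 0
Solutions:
 u(a) = C1*exp(a/4)


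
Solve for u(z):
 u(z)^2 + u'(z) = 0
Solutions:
 u(z) = 1/(C1 + z)


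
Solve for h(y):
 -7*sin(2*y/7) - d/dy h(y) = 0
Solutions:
 h(y) = C1 + 49*cos(2*y/7)/2


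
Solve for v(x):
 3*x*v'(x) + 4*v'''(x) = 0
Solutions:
 v(x) = C1 + Integral(C2*airyai(-6^(1/3)*x/2) + C3*airybi(-6^(1/3)*x/2), x)


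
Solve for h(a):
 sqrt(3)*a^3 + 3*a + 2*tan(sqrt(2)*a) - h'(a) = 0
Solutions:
 h(a) = C1 + sqrt(3)*a^4/4 + 3*a^2/2 - sqrt(2)*log(cos(sqrt(2)*a))


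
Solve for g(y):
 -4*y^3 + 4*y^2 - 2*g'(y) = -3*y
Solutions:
 g(y) = C1 - y^4/2 + 2*y^3/3 + 3*y^2/4


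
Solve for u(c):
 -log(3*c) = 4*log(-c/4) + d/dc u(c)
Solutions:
 u(c) = C1 - 5*c*log(c) + c*(-log(3) + 5 + 8*log(2) - 4*I*pi)


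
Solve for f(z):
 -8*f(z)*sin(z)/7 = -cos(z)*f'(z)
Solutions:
 f(z) = C1/cos(z)^(8/7)


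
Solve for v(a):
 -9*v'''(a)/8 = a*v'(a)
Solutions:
 v(a) = C1 + Integral(C2*airyai(-2*3^(1/3)*a/3) + C3*airybi(-2*3^(1/3)*a/3), a)


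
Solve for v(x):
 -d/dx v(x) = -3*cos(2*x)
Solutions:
 v(x) = C1 + 3*sin(2*x)/2


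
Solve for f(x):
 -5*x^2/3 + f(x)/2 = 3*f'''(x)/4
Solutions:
 f(x) = C3*exp(2^(1/3)*3^(2/3)*x/3) + 10*x^2/3 + (C1*sin(2^(1/3)*3^(1/6)*x/2) + C2*cos(2^(1/3)*3^(1/6)*x/2))*exp(-2^(1/3)*3^(2/3)*x/6)


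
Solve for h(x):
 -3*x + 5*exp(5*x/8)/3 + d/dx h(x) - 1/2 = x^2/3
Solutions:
 h(x) = C1 + x^3/9 + 3*x^2/2 + x/2 - 8*exp(5*x/8)/3


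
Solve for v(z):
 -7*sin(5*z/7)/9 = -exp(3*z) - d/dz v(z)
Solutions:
 v(z) = C1 - exp(3*z)/3 - 49*cos(5*z/7)/45


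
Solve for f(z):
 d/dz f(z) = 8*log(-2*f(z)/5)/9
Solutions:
 -9*Integral(1/(log(-_y) - log(5) + log(2)), (_y, f(z)))/8 = C1 - z


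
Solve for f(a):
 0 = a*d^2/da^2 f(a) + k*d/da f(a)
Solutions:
 f(a) = C1 + a^(1 - re(k))*(C2*sin(log(a)*Abs(im(k))) + C3*cos(log(a)*im(k)))


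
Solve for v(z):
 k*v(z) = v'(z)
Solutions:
 v(z) = C1*exp(k*z)


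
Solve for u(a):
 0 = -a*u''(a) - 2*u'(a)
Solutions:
 u(a) = C1 + C2/a


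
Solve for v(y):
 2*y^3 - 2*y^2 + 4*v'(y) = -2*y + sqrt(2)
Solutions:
 v(y) = C1 - y^4/8 + y^3/6 - y^2/4 + sqrt(2)*y/4


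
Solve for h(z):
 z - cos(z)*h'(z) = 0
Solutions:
 h(z) = C1 + Integral(z/cos(z), z)


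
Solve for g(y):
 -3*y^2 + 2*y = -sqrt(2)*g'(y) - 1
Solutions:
 g(y) = C1 + sqrt(2)*y^3/2 - sqrt(2)*y^2/2 - sqrt(2)*y/2


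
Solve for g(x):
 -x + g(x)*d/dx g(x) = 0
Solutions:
 g(x) = -sqrt(C1 + x^2)
 g(x) = sqrt(C1 + x^2)


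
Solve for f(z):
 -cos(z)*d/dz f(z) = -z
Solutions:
 f(z) = C1 + Integral(z/cos(z), z)


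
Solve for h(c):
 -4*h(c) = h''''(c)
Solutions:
 h(c) = (C1*sin(c) + C2*cos(c))*exp(-c) + (C3*sin(c) + C4*cos(c))*exp(c)


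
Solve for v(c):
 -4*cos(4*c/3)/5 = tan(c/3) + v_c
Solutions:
 v(c) = C1 + 3*log(cos(c/3)) - 3*sin(4*c/3)/5


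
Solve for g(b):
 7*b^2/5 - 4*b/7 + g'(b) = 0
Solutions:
 g(b) = C1 - 7*b^3/15 + 2*b^2/7


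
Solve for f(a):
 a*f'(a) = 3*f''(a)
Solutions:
 f(a) = C1 + C2*erfi(sqrt(6)*a/6)


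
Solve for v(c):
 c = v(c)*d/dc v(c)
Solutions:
 v(c) = -sqrt(C1 + c^2)
 v(c) = sqrt(C1 + c^2)


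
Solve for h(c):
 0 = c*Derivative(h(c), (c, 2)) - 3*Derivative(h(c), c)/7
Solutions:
 h(c) = C1 + C2*c^(10/7)


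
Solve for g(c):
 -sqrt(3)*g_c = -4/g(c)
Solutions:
 g(c) = -sqrt(C1 + 24*sqrt(3)*c)/3
 g(c) = sqrt(C1 + 24*sqrt(3)*c)/3


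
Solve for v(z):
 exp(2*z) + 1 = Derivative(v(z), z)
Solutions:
 v(z) = C1 + z + exp(2*z)/2


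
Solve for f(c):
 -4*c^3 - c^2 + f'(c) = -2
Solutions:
 f(c) = C1 + c^4 + c^3/3 - 2*c


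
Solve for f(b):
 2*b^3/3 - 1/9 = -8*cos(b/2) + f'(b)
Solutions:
 f(b) = C1 + b^4/6 - b/9 + 16*sin(b/2)


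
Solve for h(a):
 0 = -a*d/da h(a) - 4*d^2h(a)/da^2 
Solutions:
 h(a) = C1 + C2*erf(sqrt(2)*a/4)


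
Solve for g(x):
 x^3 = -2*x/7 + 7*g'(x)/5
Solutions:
 g(x) = C1 + 5*x^4/28 + 5*x^2/49


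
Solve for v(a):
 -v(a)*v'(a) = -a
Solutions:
 v(a) = -sqrt(C1 + a^2)
 v(a) = sqrt(C1 + a^2)


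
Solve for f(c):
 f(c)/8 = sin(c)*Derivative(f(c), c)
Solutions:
 f(c) = C1*(cos(c) - 1)^(1/16)/(cos(c) + 1)^(1/16)


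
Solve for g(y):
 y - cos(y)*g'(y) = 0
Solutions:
 g(y) = C1 + Integral(y/cos(y), y)


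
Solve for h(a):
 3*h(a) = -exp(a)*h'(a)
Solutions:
 h(a) = C1*exp(3*exp(-a))


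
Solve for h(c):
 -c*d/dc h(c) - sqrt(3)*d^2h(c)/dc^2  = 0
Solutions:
 h(c) = C1 + C2*erf(sqrt(2)*3^(3/4)*c/6)


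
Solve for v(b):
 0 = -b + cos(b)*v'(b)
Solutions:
 v(b) = C1 + Integral(b/cos(b), b)


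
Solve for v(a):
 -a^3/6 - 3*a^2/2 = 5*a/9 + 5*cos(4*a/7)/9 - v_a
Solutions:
 v(a) = C1 + a^4/24 + a^3/2 + 5*a^2/18 + 35*sin(4*a/7)/36


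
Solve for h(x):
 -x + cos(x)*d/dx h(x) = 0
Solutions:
 h(x) = C1 + Integral(x/cos(x), x)


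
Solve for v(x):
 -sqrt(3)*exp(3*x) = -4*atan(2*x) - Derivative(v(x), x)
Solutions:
 v(x) = C1 - 4*x*atan(2*x) + sqrt(3)*exp(3*x)/3 + log(4*x^2 + 1)


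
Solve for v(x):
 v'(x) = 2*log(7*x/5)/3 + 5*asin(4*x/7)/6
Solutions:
 v(x) = C1 + 2*x*log(x)/3 + 5*x*asin(4*x/7)/6 - 2*x*log(5)/3 - 2*x/3 + 2*x*log(7)/3 + 5*sqrt(49 - 16*x^2)/24


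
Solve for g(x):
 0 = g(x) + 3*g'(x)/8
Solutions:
 g(x) = C1*exp(-8*x/3)


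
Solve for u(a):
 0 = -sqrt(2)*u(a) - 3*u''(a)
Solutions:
 u(a) = C1*sin(2^(1/4)*sqrt(3)*a/3) + C2*cos(2^(1/4)*sqrt(3)*a/3)


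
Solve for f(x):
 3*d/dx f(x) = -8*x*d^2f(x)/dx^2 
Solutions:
 f(x) = C1 + C2*x^(5/8)


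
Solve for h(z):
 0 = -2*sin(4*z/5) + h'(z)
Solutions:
 h(z) = C1 - 5*cos(4*z/5)/2


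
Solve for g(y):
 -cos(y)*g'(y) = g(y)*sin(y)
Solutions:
 g(y) = C1*cos(y)


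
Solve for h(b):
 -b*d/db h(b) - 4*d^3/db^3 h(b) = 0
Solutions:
 h(b) = C1 + Integral(C2*airyai(-2^(1/3)*b/2) + C3*airybi(-2^(1/3)*b/2), b)


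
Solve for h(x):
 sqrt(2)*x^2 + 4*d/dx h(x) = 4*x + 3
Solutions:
 h(x) = C1 - sqrt(2)*x^3/12 + x^2/2 + 3*x/4


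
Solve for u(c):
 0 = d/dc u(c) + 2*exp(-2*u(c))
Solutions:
 u(c) = log(-sqrt(C1 - 4*c))
 u(c) = log(C1 - 4*c)/2


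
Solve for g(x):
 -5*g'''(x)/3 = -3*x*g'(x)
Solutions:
 g(x) = C1 + Integral(C2*airyai(15^(2/3)*x/5) + C3*airybi(15^(2/3)*x/5), x)


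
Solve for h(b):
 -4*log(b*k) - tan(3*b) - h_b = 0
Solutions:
 h(b) = C1 - 4*b*log(b*k) + 4*b + log(cos(3*b))/3


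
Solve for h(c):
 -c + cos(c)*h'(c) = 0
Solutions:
 h(c) = C1 + Integral(c/cos(c), c)


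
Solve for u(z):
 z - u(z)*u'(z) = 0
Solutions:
 u(z) = -sqrt(C1 + z^2)
 u(z) = sqrt(C1 + z^2)


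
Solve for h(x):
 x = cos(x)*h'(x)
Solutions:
 h(x) = C1 + Integral(x/cos(x), x)


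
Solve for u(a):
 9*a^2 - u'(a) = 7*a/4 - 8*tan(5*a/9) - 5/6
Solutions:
 u(a) = C1 + 3*a^3 - 7*a^2/8 + 5*a/6 - 72*log(cos(5*a/9))/5


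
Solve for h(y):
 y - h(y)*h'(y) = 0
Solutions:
 h(y) = -sqrt(C1 + y^2)
 h(y) = sqrt(C1 + y^2)


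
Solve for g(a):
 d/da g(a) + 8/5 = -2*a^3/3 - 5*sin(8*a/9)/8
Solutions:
 g(a) = C1 - a^4/6 - 8*a/5 + 45*cos(8*a/9)/64


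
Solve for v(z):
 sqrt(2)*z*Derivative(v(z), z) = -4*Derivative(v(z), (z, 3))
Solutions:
 v(z) = C1 + Integral(C2*airyai(-sqrt(2)*z/2) + C3*airybi(-sqrt(2)*z/2), z)


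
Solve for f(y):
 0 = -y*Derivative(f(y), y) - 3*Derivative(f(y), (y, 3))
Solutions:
 f(y) = C1 + Integral(C2*airyai(-3^(2/3)*y/3) + C3*airybi(-3^(2/3)*y/3), y)


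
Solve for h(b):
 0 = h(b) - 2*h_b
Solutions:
 h(b) = C1*exp(b/2)


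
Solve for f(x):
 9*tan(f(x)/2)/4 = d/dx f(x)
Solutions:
 f(x) = -2*asin(C1*exp(9*x/8)) + 2*pi
 f(x) = 2*asin(C1*exp(9*x/8))


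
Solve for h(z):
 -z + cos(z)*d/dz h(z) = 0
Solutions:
 h(z) = C1 + Integral(z/cos(z), z)


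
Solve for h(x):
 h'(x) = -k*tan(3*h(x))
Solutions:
 h(x) = -asin(C1*exp(-3*k*x))/3 + pi/3
 h(x) = asin(C1*exp(-3*k*x))/3


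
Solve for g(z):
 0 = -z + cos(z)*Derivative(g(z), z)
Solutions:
 g(z) = C1 + Integral(z/cos(z), z)


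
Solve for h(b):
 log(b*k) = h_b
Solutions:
 h(b) = C1 + b*log(b*k) - b


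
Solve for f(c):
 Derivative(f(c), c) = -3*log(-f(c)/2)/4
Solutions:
 4*Integral(1/(log(-_y) - log(2)), (_y, f(c)))/3 = C1 - c


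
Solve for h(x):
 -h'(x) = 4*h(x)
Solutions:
 h(x) = C1*exp(-4*x)


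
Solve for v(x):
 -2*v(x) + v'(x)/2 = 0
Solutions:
 v(x) = C1*exp(4*x)


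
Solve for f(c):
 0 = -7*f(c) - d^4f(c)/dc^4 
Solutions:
 f(c) = (C1*sin(sqrt(2)*7^(1/4)*c/2) + C2*cos(sqrt(2)*7^(1/4)*c/2))*exp(-sqrt(2)*7^(1/4)*c/2) + (C3*sin(sqrt(2)*7^(1/4)*c/2) + C4*cos(sqrt(2)*7^(1/4)*c/2))*exp(sqrt(2)*7^(1/4)*c/2)


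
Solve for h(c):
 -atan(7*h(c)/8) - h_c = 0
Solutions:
 Integral(1/atan(7*_y/8), (_y, h(c))) = C1 - c


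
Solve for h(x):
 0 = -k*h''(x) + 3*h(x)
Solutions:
 h(x) = C1*exp(-sqrt(3)*x*sqrt(1/k)) + C2*exp(sqrt(3)*x*sqrt(1/k))


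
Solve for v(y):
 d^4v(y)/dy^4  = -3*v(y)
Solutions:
 v(y) = (C1*sin(sqrt(2)*3^(1/4)*y/2) + C2*cos(sqrt(2)*3^(1/4)*y/2))*exp(-sqrt(2)*3^(1/4)*y/2) + (C3*sin(sqrt(2)*3^(1/4)*y/2) + C4*cos(sqrt(2)*3^(1/4)*y/2))*exp(sqrt(2)*3^(1/4)*y/2)


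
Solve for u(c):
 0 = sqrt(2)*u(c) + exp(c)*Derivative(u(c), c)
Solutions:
 u(c) = C1*exp(sqrt(2)*exp(-c))


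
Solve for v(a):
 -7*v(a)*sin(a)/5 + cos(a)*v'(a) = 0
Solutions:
 v(a) = C1/cos(a)^(7/5)


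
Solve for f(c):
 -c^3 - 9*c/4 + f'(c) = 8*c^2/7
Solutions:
 f(c) = C1 + c^4/4 + 8*c^3/21 + 9*c^2/8


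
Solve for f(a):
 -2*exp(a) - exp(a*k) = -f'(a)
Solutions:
 f(a) = C1 + 2*exp(a) + exp(a*k)/k


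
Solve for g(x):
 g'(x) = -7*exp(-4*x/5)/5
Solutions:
 g(x) = C1 + 7*exp(-4*x/5)/4


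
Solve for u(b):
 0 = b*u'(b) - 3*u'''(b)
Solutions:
 u(b) = C1 + Integral(C2*airyai(3^(2/3)*b/3) + C3*airybi(3^(2/3)*b/3), b)


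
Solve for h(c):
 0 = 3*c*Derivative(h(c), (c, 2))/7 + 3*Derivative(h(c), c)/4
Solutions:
 h(c) = C1 + C2/c^(3/4)


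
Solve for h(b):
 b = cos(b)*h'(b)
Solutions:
 h(b) = C1 + Integral(b/cos(b), b)


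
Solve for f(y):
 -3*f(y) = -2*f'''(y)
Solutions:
 f(y) = C3*exp(2^(2/3)*3^(1/3)*y/2) + (C1*sin(2^(2/3)*3^(5/6)*y/4) + C2*cos(2^(2/3)*3^(5/6)*y/4))*exp(-2^(2/3)*3^(1/3)*y/4)


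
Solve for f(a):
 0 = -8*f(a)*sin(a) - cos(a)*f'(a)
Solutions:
 f(a) = C1*cos(a)^8


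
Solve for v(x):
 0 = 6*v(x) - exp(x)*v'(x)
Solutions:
 v(x) = C1*exp(-6*exp(-x))


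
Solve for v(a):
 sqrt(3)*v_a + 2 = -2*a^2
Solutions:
 v(a) = C1 - 2*sqrt(3)*a^3/9 - 2*sqrt(3)*a/3


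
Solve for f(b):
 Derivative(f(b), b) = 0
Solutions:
 f(b) = C1


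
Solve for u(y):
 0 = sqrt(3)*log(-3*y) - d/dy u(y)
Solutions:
 u(y) = C1 + sqrt(3)*y*log(-y) + sqrt(3)*y*(-1 + log(3))


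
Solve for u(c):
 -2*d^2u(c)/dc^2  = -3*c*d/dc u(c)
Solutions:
 u(c) = C1 + C2*erfi(sqrt(3)*c/2)


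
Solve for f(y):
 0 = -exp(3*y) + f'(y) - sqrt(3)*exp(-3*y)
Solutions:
 f(y) = C1 + exp(3*y)/3 - sqrt(3)*exp(-3*y)/3


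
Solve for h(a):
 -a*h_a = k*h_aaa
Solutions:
 h(a) = C1 + Integral(C2*airyai(a*(-1/k)^(1/3)) + C3*airybi(a*(-1/k)^(1/3)), a)


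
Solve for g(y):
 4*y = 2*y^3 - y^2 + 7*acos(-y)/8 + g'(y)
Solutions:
 g(y) = C1 - y^4/2 + y^3/3 + 2*y^2 - 7*y*acos(-y)/8 - 7*sqrt(1 - y^2)/8


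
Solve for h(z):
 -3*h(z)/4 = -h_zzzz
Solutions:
 h(z) = C1*exp(-sqrt(2)*3^(1/4)*z/2) + C2*exp(sqrt(2)*3^(1/4)*z/2) + C3*sin(sqrt(2)*3^(1/4)*z/2) + C4*cos(sqrt(2)*3^(1/4)*z/2)


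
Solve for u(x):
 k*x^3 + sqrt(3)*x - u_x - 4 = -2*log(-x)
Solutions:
 u(x) = C1 + k*x^4/4 + sqrt(3)*x^2/2 + 2*x*log(-x) - 6*x


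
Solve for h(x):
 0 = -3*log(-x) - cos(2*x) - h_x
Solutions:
 h(x) = C1 - 3*x*log(-x) + 3*x - sin(2*x)/2


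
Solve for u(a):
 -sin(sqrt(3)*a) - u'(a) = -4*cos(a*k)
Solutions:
 u(a) = C1 + sqrt(3)*cos(sqrt(3)*a)/3 + 4*sin(a*k)/k


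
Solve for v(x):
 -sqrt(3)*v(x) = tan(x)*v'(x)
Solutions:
 v(x) = C1/sin(x)^(sqrt(3))


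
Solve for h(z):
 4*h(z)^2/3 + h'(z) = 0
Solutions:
 h(z) = 3/(C1 + 4*z)


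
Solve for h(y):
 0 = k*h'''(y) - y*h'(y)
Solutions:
 h(y) = C1 + Integral(C2*airyai(y*(1/k)^(1/3)) + C3*airybi(y*(1/k)^(1/3)), y)


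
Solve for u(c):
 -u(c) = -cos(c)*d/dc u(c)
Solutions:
 u(c) = C1*sqrt(sin(c) + 1)/sqrt(sin(c) - 1)


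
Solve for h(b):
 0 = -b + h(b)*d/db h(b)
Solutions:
 h(b) = -sqrt(C1 + b^2)
 h(b) = sqrt(C1 + b^2)


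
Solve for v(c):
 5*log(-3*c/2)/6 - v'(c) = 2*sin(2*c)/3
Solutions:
 v(c) = C1 + 5*c*log(-c)/6 - 5*c/6 - 5*c*log(2)/6 + 5*c*log(3)/6 + cos(2*c)/3


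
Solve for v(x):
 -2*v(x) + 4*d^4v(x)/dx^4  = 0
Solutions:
 v(x) = C1*exp(-2^(3/4)*x/2) + C2*exp(2^(3/4)*x/2) + C3*sin(2^(3/4)*x/2) + C4*cos(2^(3/4)*x/2)


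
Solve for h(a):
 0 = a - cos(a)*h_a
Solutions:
 h(a) = C1 + Integral(a/cos(a), a)


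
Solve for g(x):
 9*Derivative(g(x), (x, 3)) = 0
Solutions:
 g(x) = C1 + C2*x + C3*x^2


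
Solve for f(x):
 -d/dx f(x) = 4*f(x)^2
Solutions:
 f(x) = 1/(C1 + 4*x)


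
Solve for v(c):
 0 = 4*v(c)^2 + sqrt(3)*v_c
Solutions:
 v(c) = 3/(C1 + 4*sqrt(3)*c)


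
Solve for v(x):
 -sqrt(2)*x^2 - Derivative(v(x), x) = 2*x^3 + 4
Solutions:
 v(x) = C1 - x^4/2 - sqrt(2)*x^3/3 - 4*x


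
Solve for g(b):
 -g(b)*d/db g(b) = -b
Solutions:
 g(b) = -sqrt(C1 + b^2)
 g(b) = sqrt(C1 + b^2)


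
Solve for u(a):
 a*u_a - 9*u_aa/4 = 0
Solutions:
 u(a) = C1 + C2*erfi(sqrt(2)*a/3)


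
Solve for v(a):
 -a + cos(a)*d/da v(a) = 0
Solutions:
 v(a) = C1 + Integral(a/cos(a), a)


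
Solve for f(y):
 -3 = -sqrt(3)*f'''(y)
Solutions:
 f(y) = C1 + C2*y + C3*y^2 + sqrt(3)*y^3/6


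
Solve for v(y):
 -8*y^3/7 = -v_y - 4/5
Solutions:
 v(y) = C1 + 2*y^4/7 - 4*y/5


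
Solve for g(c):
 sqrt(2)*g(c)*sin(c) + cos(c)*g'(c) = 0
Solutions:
 g(c) = C1*cos(c)^(sqrt(2))


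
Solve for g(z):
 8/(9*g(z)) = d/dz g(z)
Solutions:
 g(z) = -sqrt(C1 + 16*z)/3
 g(z) = sqrt(C1 + 16*z)/3


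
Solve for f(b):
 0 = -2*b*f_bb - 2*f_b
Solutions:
 f(b) = C1 + C2*log(b)


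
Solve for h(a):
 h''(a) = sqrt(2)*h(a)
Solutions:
 h(a) = C1*exp(-2^(1/4)*a) + C2*exp(2^(1/4)*a)


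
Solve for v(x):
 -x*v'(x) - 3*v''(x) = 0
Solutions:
 v(x) = C1 + C2*erf(sqrt(6)*x/6)


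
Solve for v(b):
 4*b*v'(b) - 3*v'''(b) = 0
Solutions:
 v(b) = C1 + Integral(C2*airyai(6^(2/3)*b/3) + C3*airybi(6^(2/3)*b/3), b)


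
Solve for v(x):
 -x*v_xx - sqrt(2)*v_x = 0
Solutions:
 v(x) = C1 + C2*x^(1 - sqrt(2))


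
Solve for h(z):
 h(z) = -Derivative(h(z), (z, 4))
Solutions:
 h(z) = (C1*sin(sqrt(2)*z/2) + C2*cos(sqrt(2)*z/2))*exp(-sqrt(2)*z/2) + (C3*sin(sqrt(2)*z/2) + C4*cos(sqrt(2)*z/2))*exp(sqrt(2)*z/2)


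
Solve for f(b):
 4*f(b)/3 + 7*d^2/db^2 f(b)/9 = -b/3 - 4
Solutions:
 f(b) = C1*sin(2*sqrt(21)*b/7) + C2*cos(2*sqrt(21)*b/7) - b/4 - 3


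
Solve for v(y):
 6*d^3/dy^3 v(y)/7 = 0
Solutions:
 v(y) = C1 + C2*y + C3*y^2


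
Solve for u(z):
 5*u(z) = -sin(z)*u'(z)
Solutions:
 u(z) = C1*sqrt(cos(z) + 1)*(cos(z)^2 + 2*cos(z) + 1)/(sqrt(cos(z) - 1)*(cos(z)^2 - 2*cos(z) + 1))


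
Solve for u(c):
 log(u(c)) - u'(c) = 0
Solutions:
 li(u(c)) = C1 + c


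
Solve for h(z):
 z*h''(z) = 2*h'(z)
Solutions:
 h(z) = C1 + C2*z^3


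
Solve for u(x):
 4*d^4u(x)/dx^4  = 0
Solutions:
 u(x) = C1 + C2*x + C3*x^2 + C4*x^3


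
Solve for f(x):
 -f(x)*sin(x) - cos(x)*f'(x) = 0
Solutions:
 f(x) = C1*cos(x)


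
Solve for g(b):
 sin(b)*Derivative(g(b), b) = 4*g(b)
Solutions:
 g(b) = C1*(cos(b)^2 - 2*cos(b) + 1)/(cos(b)^2 + 2*cos(b) + 1)


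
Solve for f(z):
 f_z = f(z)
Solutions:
 f(z) = C1*exp(z)


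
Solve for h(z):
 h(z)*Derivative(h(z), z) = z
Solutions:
 h(z) = -sqrt(C1 + z^2)
 h(z) = sqrt(C1 + z^2)


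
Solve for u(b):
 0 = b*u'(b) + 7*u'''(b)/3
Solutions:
 u(b) = C1 + Integral(C2*airyai(-3^(1/3)*7^(2/3)*b/7) + C3*airybi(-3^(1/3)*7^(2/3)*b/7), b)


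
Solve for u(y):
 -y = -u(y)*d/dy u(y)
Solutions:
 u(y) = -sqrt(C1 + y^2)
 u(y) = sqrt(C1 + y^2)


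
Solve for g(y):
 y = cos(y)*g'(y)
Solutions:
 g(y) = C1 + Integral(y/cos(y), y)


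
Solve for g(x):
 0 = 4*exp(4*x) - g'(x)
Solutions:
 g(x) = C1 + exp(4*x)


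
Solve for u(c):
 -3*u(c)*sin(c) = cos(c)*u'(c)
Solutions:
 u(c) = C1*cos(c)^3


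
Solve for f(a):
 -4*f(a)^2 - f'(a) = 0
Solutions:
 f(a) = 1/(C1 + 4*a)


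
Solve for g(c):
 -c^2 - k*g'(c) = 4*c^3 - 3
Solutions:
 g(c) = C1 - c^4/k - c^3/(3*k) + 3*c/k


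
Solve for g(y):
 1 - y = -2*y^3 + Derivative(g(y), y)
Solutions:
 g(y) = C1 + y^4/2 - y^2/2 + y


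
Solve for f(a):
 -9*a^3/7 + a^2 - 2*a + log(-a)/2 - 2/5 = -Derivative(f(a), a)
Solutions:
 f(a) = C1 + 9*a^4/28 - a^3/3 + a^2 - a*log(-a)/2 + 9*a/10


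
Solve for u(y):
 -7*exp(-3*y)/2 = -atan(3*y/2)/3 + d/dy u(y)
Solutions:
 u(y) = C1 + y*atan(3*y/2)/3 - log(9*y^2 + 4)/9 + 7*exp(-3*y)/6


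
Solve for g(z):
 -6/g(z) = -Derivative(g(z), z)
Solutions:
 g(z) = -sqrt(C1 + 12*z)
 g(z) = sqrt(C1 + 12*z)


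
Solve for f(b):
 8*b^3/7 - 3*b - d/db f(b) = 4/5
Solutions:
 f(b) = C1 + 2*b^4/7 - 3*b^2/2 - 4*b/5


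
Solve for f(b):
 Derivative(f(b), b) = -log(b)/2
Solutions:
 f(b) = C1 - b*log(b)/2 + b/2


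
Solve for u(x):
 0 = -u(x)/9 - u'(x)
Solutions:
 u(x) = C1*exp(-x/9)


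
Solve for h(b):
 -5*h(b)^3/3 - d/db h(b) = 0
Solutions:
 h(b) = -sqrt(6)*sqrt(-1/(C1 - 5*b))/2
 h(b) = sqrt(6)*sqrt(-1/(C1 - 5*b))/2


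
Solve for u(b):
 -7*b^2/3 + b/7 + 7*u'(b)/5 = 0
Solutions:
 u(b) = C1 + 5*b^3/9 - 5*b^2/98


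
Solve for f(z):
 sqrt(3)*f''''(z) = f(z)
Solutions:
 f(z) = C1*exp(-3^(7/8)*z/3) + C2*exp(3^(7/8)*z/3) + C3*sin(3^(7/8)*z/3) + C4*cos(3^(7/8)*z/3)


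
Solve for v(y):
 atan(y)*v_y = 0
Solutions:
 v(y) = C1


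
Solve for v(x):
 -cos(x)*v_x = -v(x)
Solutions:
 v(x) = C1*sqrt(sin(x) + 1)/sqrt(sin(x) - 1)


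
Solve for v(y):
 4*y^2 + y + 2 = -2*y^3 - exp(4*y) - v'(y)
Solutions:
 v(y) = C1 - y^4/2 - 4*y^3/3 - y^2/2 - 2*y - exp(4*y)/4


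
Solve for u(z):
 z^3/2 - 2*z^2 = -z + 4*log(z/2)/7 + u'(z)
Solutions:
 u(z) = C1 + z^4/8 - 2*z^3/3 + z^2/2 - 4*z*log(z)/7 + 4*z*log(2)/7 + 4*z/7


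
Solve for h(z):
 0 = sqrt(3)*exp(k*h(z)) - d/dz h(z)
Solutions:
 h(z) = Piecewise((log(-1/(C1*k + sqrt(3)*k*z))/k, Ne(k, 0)), (nan, True))
 h(z) = Piecewise((C1 + sqrt(3)*z, Eq(k, 0)), (nan, True))


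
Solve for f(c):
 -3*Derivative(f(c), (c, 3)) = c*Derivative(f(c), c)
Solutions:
 f(c) = C1 + Integral(C2*airyai(-3^(2/3)*c/3) + C3*airybi(-3^(2/3)*c/3), c)


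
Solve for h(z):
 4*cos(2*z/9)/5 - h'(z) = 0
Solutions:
 h(z) = C1 + 18*sin(2*z/9)/5


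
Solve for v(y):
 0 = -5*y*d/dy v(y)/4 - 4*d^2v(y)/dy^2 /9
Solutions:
 v(y) = C1 + C2*erf(3*sqrt(10)*y/8)


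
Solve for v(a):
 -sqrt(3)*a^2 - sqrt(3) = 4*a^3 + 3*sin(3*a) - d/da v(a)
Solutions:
 v(a) = C1 + a^4 + sqrt(3)*a^3/3 + sqrt(3)*a - cos(3*a)


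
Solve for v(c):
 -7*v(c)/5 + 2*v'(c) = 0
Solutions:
 v(c) = C1*exp(7*c/10)


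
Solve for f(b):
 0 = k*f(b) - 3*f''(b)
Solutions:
 f(b) = C1*exp(-sqrt(3)*b*sqrt(k)/3) + C2*exp(sqrt(3)*b*sqrt(k)/3)


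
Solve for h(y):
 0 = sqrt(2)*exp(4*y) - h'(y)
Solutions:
 h(y) = C1 + sqrt(2)*exp(4*y)/4


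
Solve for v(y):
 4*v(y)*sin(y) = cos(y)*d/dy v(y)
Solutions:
 v(y) = C1/cos(y)^4


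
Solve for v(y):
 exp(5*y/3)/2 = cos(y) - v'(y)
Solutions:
 v(y) = C1 - 3*exp(5*y/3)/10 + sin(y)


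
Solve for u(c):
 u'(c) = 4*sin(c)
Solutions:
 u(c) = C1 - 4*cos(c)


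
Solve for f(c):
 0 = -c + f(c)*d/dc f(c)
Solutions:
 f(c) = -sqrt(C1 + c^2)
 f(c) = sqrt(C1 + c^2)


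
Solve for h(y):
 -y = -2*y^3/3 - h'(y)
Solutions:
 h(y) = C1 - y^4/6 + y^2/2


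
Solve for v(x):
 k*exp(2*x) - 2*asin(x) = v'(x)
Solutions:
 v(x) = C1 + k*exp(2*x)/2 - 2*x*asin(x) - 2*sqrt(1 - x^2)


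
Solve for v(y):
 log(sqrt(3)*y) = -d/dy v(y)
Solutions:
 v(y) = C1 - y*log(y) - y*log(3)/2 + y


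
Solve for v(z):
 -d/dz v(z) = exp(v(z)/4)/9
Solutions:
 v(z) = 4*log(1/(C1 + z)) + 8*log(6)


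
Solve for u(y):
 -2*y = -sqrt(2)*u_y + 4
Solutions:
 u(y) = C1 + sqrt(2)*y^2/2 + 2*sqrt(2)*y


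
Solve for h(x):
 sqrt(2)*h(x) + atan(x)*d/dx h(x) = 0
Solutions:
 h(x) = C1*exp(-sqrt(2)*Integral(1/atan(x), x))


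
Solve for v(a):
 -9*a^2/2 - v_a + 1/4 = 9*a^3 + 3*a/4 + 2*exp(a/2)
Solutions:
 v(a) = C1 - 9*a^4/4 - 3*a^3/2 - 3*a^2/8 + a/4 - 4*exp(a/2)


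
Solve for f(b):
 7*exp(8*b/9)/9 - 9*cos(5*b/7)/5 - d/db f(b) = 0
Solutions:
 f(b) = C1 + 7*exp(8*b/9)/8 - 63*sin(5*b/7)/25


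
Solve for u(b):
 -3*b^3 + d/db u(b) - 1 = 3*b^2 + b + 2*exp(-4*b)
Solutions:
 u(b) = C1 + 3*b^4/4 + b^3 + b^2/2 + b - exp(-4*b)/2


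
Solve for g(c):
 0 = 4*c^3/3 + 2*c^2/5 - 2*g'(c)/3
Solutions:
 g(c) = C1 + c^4/2 + c^3/5


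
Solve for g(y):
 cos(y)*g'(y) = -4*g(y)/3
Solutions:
 g(y) = C1*(sin(y) - 1)^(2/3)/(sin(y) + 1)^(2/3)


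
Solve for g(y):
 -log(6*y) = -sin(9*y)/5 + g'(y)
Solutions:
 g(y) = C1 - y*log(y) - y*log(6) + y - cos(9*y)/45


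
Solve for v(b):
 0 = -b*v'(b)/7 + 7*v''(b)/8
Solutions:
 v(b) = C1 + C2*erfi(2*b/7)


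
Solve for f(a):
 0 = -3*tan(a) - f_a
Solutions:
 f(a) = C1 + 3*log(cos(a))


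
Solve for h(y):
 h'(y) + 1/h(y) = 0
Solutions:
 h(y) = -sqrt(C1 - 2*y)
 h(y) = sqrt(C1 - 2*y)


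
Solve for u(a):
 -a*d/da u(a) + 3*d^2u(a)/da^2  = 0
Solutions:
 u(a) = C1 + C2*erfi(sqrt(6)*a/6)


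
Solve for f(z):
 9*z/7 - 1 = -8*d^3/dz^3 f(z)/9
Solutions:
 f(z) = C1 + C2*z + C3*z^2 - 27*z^4/448 + 3*z^3/16


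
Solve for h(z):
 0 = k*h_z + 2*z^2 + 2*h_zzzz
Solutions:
 h(z) = C1 + C2*exp(2^(2/3)*z*(-k)^(1/3)/2) + C3*exp(2^(2/3)*z*(-k)^(1/3)*(-1 + sqrt(3)*I)/4) + C4*exp(-2^(2/3)*z*(-k)^(1/3)*(1 + sqrt(3)*I)/4) - 2*z^3/(3*k)


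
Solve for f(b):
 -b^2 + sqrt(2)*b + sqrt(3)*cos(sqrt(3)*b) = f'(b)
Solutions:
 f(b) = C1 - b^3/3 + sqrt(2)*b^2/2 + sin(sqrt(3)*b)


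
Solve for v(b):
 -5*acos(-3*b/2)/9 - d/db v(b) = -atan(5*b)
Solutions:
 v(b) = C1 - 5*b*acos(-3*b/2)/9 + b*atan(5*b) - 5*sqrt(4 - 9*b^2)/27 - log(25*b^2 + 1)/10


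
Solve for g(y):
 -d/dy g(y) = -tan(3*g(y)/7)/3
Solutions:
 g(y) = -7*asin(C1*exp(y/7))/3 + 7*pi/3
 g(y) = 7*asin(C1*exp(y/7))/3


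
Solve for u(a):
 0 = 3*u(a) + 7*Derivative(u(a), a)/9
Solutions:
 u(a) = C1*exp(-27*a/7)


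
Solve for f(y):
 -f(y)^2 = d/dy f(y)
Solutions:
 f(y) = 1/(C1 + y)


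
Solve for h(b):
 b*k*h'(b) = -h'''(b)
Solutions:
 h(b) = C1 + Integral(C2*airyai(b*(-k)^(1/3)) + C3*airybi(b*(-k)^(1/3)), b)


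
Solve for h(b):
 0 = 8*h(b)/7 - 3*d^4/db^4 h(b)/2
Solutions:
 h(b) = C1*exp(-2*21^(3/4)*b/21) + C2*exp(2*21^(3/4)*b/21) + C3*sin(2*21^(3/4)*b/21) + C4*cos(2*21^(3/4)*b/21)


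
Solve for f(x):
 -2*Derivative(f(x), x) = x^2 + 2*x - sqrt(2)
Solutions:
 f(x) = C1 - x^3/6 - x^2/2 + sqrt(2)*x/2


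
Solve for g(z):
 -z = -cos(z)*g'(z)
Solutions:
 g(z) = C1 + Integral(z/cos(z), z)


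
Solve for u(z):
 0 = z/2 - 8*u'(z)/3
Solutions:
 u(z) = C1 + 3*z^2/32


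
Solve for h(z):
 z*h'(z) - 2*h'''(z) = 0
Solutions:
 h(z) = C1 + Integral(C2*airyai(2^(2/3)*z/2) + C3*airybi(2^(2/3)*z/2), z)


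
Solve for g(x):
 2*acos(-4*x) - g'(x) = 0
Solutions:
 g(x) = C1 + 2*x*acos(-4*x) + sqrt(1 - 16*x^2)/2


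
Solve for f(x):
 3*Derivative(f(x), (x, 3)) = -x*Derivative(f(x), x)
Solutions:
 f(x) = C1 + Integral(C2*airyai(-3^(2/3)*x/3) + C3*airybi(-3^(2/3)*x/3), x)


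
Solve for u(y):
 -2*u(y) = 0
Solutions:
 u(y) = 0


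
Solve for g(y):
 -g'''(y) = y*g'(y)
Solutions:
 g(y) = C1 + Integral(C2*airyai(-y) + C3*airybi(-y), y)


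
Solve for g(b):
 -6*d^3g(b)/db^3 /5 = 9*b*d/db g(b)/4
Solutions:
 g(b) = C1 + Integral(C2*airyai(-15^(1/3)*b/2) + C3*airybi(-15^(1/3)*b/2), b)


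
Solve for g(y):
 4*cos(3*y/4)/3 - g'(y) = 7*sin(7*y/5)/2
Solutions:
 g(y) = C1 + 16*sin(3*y/4)/9 + 5*cos(7*y/5)/2


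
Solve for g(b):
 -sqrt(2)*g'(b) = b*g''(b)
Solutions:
 g(b) = C1 + C2*b^(1 - sqrt(2))


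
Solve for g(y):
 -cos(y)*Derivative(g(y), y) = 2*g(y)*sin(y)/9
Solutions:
 g(y) = C1*cos(y)^(2/9)


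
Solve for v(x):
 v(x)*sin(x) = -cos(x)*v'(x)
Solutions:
 v(x) = C1*cos(x)


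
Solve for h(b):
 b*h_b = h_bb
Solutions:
 h(b) = C1 + C2*erfi(sqrt(2)*b/2)


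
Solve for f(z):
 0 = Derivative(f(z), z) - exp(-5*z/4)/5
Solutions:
 f(z) = C1 - 4*exp(-5*z/4)/25


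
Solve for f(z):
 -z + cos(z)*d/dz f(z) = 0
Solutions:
 f(z) = C1 + Integral(z/cos(z), z)


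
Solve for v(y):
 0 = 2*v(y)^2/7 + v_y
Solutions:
 v(y) = 7/(C1 + 2*y)


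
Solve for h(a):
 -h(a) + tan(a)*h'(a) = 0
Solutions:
 h(a) = C1*sin(a)


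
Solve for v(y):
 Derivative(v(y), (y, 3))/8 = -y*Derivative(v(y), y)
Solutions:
 v(y) = C1 + Integral(C2*airyai(-2*y) + C3*airybi(-2*y), y)


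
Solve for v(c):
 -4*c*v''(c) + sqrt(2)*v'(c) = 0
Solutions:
 v(c) = C1 + C2*c^(sqrt(2)/4 + 1)


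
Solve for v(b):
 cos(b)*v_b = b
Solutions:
 v(b) = C1 + Integral(b/cos(b), b)


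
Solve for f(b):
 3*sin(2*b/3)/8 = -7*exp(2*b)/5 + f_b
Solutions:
 f(b) = C1 + 7*exp(2*b)/10 - 9*cos(2*b/3)/16


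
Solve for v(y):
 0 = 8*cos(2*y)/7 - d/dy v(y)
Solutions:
 v(y) = C1 + 4*sin(2*y)/7


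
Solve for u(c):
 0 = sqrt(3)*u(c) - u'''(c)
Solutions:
 u(c) = C3*exp(3^(1/6)*c) + (C1*sin(3^(2/3)*c/2) + C2*cos(3^(2/3)*c/2))*exp(-3^(1/6)*c/2)


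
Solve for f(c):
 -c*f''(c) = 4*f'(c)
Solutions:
 f(c) = C1 + C2/c^3


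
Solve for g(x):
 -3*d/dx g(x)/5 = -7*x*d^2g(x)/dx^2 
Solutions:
 g(x) = C1 + C2*x^(38/35)


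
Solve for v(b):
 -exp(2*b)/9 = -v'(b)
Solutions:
 v(b) = C1 + exp(2*b)/18


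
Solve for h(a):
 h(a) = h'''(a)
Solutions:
 h(a) = C3*exp(a) + (C1*sin(sqrt(3)*a/2) + C2*cos(sqrt(3)*a/2))*exp(-a/2)


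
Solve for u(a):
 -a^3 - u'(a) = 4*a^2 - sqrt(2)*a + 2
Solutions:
 u(a) = C1 - a^4/4 - 4*a^3/3 + sqrt(2)*a^2/2 - 2*a


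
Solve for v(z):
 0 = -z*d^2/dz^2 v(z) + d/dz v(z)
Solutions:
 v(z) = C1 + C2*z^2


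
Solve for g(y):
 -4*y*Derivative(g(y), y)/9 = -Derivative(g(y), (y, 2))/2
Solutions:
 g(y) = C1 + C2*erfi(2*y/3)


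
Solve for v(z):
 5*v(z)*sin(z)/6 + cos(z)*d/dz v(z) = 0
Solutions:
 v(z) = C1*cos(z)^(5/6)


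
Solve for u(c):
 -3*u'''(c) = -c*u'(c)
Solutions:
 u(c) = C1 + Integral(C2*airyai(3^(2/3)*c/3) + C3*airybi(3^(2/3)*c/3), c)


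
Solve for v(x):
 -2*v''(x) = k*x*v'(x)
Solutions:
 v(x) = Piecewise((-sqrt(pi)*C1*erf(sqrt(k)*x/2)/sqrt(k) - C2, (k > 0) | (k < 0)), (-C1*x - C2, True))


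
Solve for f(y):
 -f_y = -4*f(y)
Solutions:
 f(y) = C1*exp(4*y)


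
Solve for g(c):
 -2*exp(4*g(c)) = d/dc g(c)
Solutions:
 g(c) = log(-I*(1/(C1 + 8*c))^(1/4))
 g(c) = log(I*(1/(C1 + 8*c))^(1/4))
 g(c) = log(-(1/(C1 + 8*c))^(1/4))
 g(c) = log(1/(C1 + 8*c))/4


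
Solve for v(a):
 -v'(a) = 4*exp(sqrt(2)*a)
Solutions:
 v(a) = C1 - 2*sqrt(2)*exp(sqrt(2)*a)


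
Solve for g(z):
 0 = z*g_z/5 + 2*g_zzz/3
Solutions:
 g(z) = C1 + Integral(C2*airyai(-10^(2/3)*3^(1/3)*z/10) + C3*airybi(-10^(2/3)*3^(1/3)*z/10), z)


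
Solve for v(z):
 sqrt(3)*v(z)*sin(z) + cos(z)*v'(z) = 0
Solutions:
 v(z) = C1*cos(z)^(sqrt(3))


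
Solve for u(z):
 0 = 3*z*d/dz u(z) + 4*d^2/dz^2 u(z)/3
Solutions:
 u(z) = C1 + C2*erf(3*sqrt(2)*z/4)


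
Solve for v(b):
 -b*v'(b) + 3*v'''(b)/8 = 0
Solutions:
 v(b) = C1 + Integral(C2*airyai(2*3^(2/3)*b/3) + C3*airybi(2*3^(2/3)*b/3), b)


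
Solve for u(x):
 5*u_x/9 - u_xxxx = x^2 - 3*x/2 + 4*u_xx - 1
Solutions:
 u(x) = C1 + C2*exp(-x*(-8*18^(1/3)/(5 + sqrt(793))^(1/3) + 12^(1/3)*(5 + sqrt(793))^(1/3))/12)*sin(2^(1/3)*3^(1/6)*x*(2/(5 + sqrt(793))^(1/3) + 2^(1/3)*3^(2/3)*(5 + sqrt(793))^(1/3)/12)) + C3*exp(-x*(-8*18^(1/3)/(5 + sqrt(793))^(1/3) + 12^(1/3)*(5 + sqrt(793))^(1/3))/12)*cos(2^(1/3)*3^(1/6)*x*(2/(5 + sqrt(793))^(1/3) + 2^(1/3)*3^(2/3)*(5 + sqrt(793))^(1/3)/12)) + C4*exp(x*(-8*18^(1/3)/(5 + sqrt(793))^(1/3) + 12^(1/3)*(5 + sqrt(793))^(1/3))/6) + 3*x^3/5 + 1161*x^2/100 + 20673*x/125


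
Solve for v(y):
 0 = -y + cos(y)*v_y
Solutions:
 v(y) = C1 + Integral(y/cos(y), y)


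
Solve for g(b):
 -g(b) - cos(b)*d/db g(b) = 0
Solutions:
 g(b) = C1*sqrt(sin(b) - 1)/sqrt(sin(b) + 1)


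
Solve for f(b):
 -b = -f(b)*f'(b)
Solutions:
 f(b) = -sqrt(C1 + b^2)
 f(b) = sqrt(C1 + b^2)


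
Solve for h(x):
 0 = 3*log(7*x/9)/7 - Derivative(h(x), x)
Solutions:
 h(x) = C1 + 3*x*log(x)/7 - 6*x*log(3)/7 - 3*x/7 + 3*x*log(7)/7


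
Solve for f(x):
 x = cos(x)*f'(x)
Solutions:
 f(x) = C1 + Integral(x/cos(x), x)


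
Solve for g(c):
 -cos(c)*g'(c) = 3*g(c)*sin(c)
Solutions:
 g(c) = C1*cos(c)^3


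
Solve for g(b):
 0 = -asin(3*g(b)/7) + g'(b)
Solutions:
 Integral(1/asin(3*_y/7), (_y, g(b))) = C1 + b


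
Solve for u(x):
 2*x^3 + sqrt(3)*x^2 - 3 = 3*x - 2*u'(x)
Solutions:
 u(x) = C1 - x^4/4 - sqrt(3)*x^3/6 + 3*x^2/4 + 3*x/2


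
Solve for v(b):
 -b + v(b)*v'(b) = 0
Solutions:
 v(b) = -sqrt(C1 + b^2)
 v(b) = sqrt(C1 + b^2)


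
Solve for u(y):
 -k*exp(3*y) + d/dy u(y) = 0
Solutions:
 u(y) = C1 + k*exp(3*y)/3


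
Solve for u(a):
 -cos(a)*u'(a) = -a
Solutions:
 u(a) = C1 + Integral(a/cos(a), a)


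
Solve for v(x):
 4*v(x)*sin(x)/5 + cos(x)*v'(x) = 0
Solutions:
 v(x) = C1*cos(x)^(4/5)


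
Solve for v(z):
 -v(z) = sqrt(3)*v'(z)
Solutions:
 v(z) = C1*exp(-sqrt(3)*z/3)


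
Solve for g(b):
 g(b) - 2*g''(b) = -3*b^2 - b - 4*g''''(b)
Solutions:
 g(b) = -3*b^2 - b + (C1*sin(sqrt(2)*b/4) + C2*cos(sqrt(2)*b/4))*exp(-sqrt(6)*b/4) + (C3*sin(sqrt(2)*b/4) + C4*cos(sqrt(2)*b/4))*exp(sqrt(6)*b/4) - 12


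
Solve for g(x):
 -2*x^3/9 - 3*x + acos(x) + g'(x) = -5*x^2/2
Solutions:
 g(x) = C1 + x^4/18 - 5*x^3/6 + 3*x^2/2 - x*acos(x) + sqrt(1 - x^2)


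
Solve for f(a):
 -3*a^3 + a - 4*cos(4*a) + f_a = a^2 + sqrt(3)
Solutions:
 f(a) = C1 + 3*a^4/4 + a^3/3 - a^2/2 + sqrt(3)*a + sin(4*a)


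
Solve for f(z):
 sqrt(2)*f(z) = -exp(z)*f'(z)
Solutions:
 f(z) = C1*exp(sqrt(2)*exp(-z))


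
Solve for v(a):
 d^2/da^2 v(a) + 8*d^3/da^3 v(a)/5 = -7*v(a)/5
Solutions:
 v(a) = C1*exp(a*(-10 + 25/(24*sqrt(66129) + 6173)^(1/3) + (24*sqrt(66129) + 6173)^(1/3))/48)*sin(sqrt(3)*a*(-(24*sqrt(66129) + 6173)^(1/3) + 25/(24*sqrt(66129) + 6173)^(1/3))/48) + C2*exp(a*(-10 + 25/(24*sqrt(66129) + 6173)^(1/3) + (24*sqrt(66129) + 6173)^(1/3))/48)*cos(sqrt(3)*a*(-(24*sqrt(66129) + 6173)^(1/3) + 25/(24*sqrt(66129) + 6173)^(1/3))/48) + C3*exp(-a*(25/(24*sqrt(66129) + 6173)^(1/3) + 5 + (24*sqrt(66129) + 6173)^(1/3))/24)
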